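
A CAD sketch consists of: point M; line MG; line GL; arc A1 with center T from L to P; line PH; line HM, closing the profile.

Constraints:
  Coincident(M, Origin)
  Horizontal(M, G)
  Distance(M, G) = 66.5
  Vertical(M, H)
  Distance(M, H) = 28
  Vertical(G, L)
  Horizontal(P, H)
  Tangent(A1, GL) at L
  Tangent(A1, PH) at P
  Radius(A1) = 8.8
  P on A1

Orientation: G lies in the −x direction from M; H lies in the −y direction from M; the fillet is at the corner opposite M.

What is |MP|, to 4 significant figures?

64.13

The virtual corner opposite M is at (-66.50, -28.00). Tangency of A1 to GL means the radius TL is perpendicular to GL and tangency of A1 to PH means the radius TP is perpendicular to PH, with radius 8.8, so the center T sits 8.8 in from both sides at T = (-57.70, -19.20). That places the tangent points at L = (-66.50, -19.20) on GL and P = (-57.70, -28.00) on PH. Then |MP| = |P − M| = 64.13.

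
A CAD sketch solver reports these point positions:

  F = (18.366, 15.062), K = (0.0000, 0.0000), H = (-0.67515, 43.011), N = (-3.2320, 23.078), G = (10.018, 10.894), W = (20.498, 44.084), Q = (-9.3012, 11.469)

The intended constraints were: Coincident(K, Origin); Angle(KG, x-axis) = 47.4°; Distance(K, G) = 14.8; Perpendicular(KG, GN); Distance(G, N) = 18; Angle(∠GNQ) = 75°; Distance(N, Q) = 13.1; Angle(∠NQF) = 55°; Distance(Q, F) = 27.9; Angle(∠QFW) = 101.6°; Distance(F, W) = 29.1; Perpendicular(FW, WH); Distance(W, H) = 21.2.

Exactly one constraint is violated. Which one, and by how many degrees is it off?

Perpendicular(FW, WH) — off by 7.10°.

K = (0.00, 0.00) ✓; KG at 47.40° ✓; |KG| = 14.80 ✓; ∠(KG, GN) = 90.00° ✓; |GN| = 18.00 ✓; ∠GNQ = 75.00° ✓; |NQ| = 13.10 ✓; ∠NQF = 55.00° ✓; |QF| = 27.90 ✓; ∠QFW = 101.6° ✓; |FW| = 29.10 ✓; ∠(FW, WH) = 97.10° ✗; |WH| = 21.20 ✓.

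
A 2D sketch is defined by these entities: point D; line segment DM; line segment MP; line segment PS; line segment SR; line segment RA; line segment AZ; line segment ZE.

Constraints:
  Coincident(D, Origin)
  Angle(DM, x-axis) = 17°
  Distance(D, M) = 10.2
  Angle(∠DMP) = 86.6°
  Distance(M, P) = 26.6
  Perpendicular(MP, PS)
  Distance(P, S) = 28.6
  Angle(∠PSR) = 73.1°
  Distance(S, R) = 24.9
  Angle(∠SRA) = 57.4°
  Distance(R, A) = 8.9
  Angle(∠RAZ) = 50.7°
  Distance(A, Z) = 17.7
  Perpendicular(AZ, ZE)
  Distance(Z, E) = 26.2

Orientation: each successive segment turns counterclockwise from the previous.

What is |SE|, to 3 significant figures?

43.2

D is at the origin; DM runs at 17.0° with length 10.2, so M = (9.75, 2.98). ∠DMP = 86.6° gives MP at 110° from the x-axis; with |MP| = 26.6, P = (0.482, 27.9). The perpendicularity gives PS at right angles to MP, so PS runs at -160°; with |PS| = 28.6, S = (-26.3, 17.9). ∠PSR = 73.1° gives SR at -52.7° from the x-axis; with |SR| = 24.9, R = (-11.2, -1.86). ∠SRA = 57.4° gives RA at 69.9° from the x-axis; with |RA| = 8.9, A = (-8.18, 6.50). ∠RAZ = 50.7° gives AZ at -161° from the x-axis; with |AZ| = 17.7, Z = (-24.9, 0.674). AZ ⟂ ZE, so ZE runs at -70.8°; with |ZE| = 26.2, E = (-16.3, -24.1). Then |SE| = |E − S| = 43.2.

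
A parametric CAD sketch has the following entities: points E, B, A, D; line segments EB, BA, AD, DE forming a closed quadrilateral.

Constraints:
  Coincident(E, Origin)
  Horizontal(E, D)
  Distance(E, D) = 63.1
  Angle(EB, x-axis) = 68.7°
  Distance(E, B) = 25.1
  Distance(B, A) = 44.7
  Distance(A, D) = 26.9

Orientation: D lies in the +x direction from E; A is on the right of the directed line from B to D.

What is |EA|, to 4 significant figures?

39.72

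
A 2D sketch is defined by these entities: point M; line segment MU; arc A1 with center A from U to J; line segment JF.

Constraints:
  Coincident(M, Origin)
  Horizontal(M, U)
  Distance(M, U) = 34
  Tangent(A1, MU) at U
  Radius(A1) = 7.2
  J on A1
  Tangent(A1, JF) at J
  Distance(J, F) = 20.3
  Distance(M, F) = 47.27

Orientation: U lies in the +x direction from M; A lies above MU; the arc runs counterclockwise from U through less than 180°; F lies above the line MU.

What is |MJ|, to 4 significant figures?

41.95

M is at the origin; M and U share the same y with |MU| = 34.0 and U on the +x side, so U = (34.00, 0.000). Tangency of A1 to MU means the radius AU is perpendicular to MU, so A = U + (0, 7.2) = (34.00, 7.200). Since AJ ⟂ JF (tangency), |AF| = √(7.2² + 20.3²) = 21.54 regardless of where J sits on A1. So F lies on both circle(M, 47.27) and circle(A, 21.54); the above-MU intersection is F = (37.78, 28.40). J is the foot of the tangent from F: J = (41.10, 8.377).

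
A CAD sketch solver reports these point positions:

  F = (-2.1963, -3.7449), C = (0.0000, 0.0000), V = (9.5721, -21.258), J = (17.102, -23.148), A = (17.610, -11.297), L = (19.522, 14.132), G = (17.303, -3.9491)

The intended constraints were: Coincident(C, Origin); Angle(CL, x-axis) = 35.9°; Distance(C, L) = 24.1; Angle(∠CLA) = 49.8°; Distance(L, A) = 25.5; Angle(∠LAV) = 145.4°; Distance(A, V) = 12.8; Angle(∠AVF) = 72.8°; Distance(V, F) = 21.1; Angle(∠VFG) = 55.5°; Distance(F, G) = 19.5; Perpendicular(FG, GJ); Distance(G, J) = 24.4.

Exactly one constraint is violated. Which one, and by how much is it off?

Distance(G, J) = 24.4 — off by 5.20.

C = (0.00, 0.00) ✓; CL at 35.90° ✓; |CL| = 24.10 ✓; ∠CLA = 49.80° ✓; |LA| = 25.50 ✓; ∠LAV = 145.4° ✓; |AV| = 12.80 ✓; ∠AVF = 72.80° ✓; |VF| = 21.10 ✓; ∠VFG = 55.50° ✓; |FG| = 19.50 ✓; ∠(FG, GJ) = 90.00° ✓; |GJ| = 19.20 ✗.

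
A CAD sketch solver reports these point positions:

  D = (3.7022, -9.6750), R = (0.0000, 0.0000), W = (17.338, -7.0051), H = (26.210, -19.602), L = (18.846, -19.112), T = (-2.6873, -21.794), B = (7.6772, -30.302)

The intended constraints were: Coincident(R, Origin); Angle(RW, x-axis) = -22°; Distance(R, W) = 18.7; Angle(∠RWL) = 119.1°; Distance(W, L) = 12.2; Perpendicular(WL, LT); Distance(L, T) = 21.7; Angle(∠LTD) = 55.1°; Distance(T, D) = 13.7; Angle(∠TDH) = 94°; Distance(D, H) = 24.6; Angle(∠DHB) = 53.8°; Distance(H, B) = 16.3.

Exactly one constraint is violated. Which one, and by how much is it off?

Distance(H, B) = 16.3 — off by 5.10.

R = (0.00, 0.00) ✓; RW at -22.00° ✓; |RW| = 18.70 ✓; ∠RWL = 119.1° ✓; |WL| = 12.20 ✓; ∠(WL, LT) = 90.00° ✓; |LT| = 21.70 ✓; ∠LTD = 55.10° ✓; |TD| = 13.70 ✓; ∠TDH = 94.00° ✓; |DH| = 24.60 ✓; ∠DHB = 53.80° ✓; |HB| = 21.40 ✗.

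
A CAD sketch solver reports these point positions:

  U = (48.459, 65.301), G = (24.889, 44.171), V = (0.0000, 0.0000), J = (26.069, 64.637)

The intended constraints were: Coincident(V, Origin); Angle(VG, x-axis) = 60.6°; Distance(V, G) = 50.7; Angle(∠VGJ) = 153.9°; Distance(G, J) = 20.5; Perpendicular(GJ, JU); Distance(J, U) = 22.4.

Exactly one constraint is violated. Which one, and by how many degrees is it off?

Perpendicular(GJ, JU) — off by 5.00°.

V = (0.00, 0.00) ✓; VG at 60.60° ✓; |VG| = 50.70 ✓; ∠VGJ = 153.9° ✓; |GJ| = 20.50 ✓; ∠(GJ, JU) = 85.00° ✗; |JU| = 22.40 ✓.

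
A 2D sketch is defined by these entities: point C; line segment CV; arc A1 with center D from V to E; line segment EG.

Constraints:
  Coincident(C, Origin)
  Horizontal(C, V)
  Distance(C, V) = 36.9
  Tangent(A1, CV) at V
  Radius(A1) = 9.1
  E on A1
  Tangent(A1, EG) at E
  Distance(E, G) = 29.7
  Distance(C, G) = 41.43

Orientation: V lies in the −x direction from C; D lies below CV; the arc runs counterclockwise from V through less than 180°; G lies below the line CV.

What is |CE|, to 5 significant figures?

45.826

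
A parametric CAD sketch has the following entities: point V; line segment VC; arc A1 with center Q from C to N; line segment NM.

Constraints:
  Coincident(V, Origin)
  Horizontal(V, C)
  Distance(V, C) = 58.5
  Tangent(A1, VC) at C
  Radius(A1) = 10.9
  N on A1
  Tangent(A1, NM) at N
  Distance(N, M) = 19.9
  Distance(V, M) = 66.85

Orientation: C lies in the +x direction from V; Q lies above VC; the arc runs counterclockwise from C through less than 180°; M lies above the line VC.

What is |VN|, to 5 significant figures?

69.854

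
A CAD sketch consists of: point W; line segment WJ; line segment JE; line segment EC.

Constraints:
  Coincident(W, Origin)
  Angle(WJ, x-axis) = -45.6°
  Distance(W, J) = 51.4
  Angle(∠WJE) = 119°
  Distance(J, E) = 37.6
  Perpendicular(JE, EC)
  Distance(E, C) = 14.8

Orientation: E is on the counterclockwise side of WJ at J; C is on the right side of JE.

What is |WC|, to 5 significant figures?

86.483

∠WJE = 119.0°, so JE runs at -45.6° + (180° − 119.0°) = 15.400° from the x-axis; with |JE| = 37.6, E = J + 37.6·(cos 15.400°, sin 15.400°) = (72.213, -26.739). The perpendicularity gives EC at right angles to JE; with |EC| = 14.8 on the right of JE, C = E + 14.8·(0.26556, -0.96410) = (76.143, -41.008). Then |WC| = |C − W| = 86.483.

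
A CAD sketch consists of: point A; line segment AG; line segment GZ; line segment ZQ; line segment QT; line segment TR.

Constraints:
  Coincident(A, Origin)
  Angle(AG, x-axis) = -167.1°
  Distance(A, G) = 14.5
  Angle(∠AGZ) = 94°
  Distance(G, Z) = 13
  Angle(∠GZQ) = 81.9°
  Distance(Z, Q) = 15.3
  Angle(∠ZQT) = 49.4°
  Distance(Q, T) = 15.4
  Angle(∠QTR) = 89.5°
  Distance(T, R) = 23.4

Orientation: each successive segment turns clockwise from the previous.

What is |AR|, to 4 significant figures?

32.59

∠ZQT = 49.4° gives QT at -121.8° from the x-axis; with |QT| = 15.4, T = (-10.91, -1.546). ∠QTR = 89.5° gives TR at 147.7° from the x-axis; with |TR| = 23.4, R = (-30.69, 10.96). Then |AR| = |R − A| = 32.59.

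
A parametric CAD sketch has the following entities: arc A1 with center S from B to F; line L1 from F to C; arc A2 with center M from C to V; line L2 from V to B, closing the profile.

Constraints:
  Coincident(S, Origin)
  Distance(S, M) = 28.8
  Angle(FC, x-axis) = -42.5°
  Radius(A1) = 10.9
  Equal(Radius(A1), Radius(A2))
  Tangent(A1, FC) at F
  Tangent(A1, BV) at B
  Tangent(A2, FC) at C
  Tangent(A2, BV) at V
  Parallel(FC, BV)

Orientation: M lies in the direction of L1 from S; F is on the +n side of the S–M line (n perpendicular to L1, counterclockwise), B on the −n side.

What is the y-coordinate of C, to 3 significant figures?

-11.4

The slot axis is L1's direction at -42.5°, so u = (cos -42.5°, sin -42.5°) = (0.737, -0.676) and n = (−sin -42.5°, cos -42.5°) = (0.676, 0.737). S is at the origin and M lies 28.8 along u from S, so M = 28.8·u = (21.2, -19.5). Tangency of A1 to both parallel lines with radius 10.9 puts F and B at S ± 10.9·n: F = (7.36, 8.04), B = (-7.36, -8.04). Equal radii place C and V the same way about M: C = M + 10.9·n = (28.6, -11.4), V = M − 10.9·n = (13.9, -27.5). So C.y = -11.4.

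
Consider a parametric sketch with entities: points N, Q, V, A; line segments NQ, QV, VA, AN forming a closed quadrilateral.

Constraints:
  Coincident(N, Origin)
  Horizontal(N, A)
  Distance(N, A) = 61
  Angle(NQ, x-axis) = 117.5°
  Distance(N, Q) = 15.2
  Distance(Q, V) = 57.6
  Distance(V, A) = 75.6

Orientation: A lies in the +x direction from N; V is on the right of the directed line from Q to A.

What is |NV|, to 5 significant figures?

43.768

Checks: |QV| = 57.60 ✓; |VA| = 75.60 ✓.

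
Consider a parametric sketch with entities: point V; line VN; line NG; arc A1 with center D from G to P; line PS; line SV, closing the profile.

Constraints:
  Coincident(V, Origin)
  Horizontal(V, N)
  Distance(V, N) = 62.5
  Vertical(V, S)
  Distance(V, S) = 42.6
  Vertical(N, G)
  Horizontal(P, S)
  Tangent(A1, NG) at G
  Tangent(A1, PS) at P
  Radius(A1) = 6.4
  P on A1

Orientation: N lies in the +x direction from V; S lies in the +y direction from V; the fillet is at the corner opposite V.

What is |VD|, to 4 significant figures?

66.77

VS is vertical with |VS| = 42.6 and S on the +y side, so S = (0.000, 42.60). The virtual corner opposite V is at (62.50, 42.60). Tangency of A1 to NG means the radius DG is perpendicular to NG and tangency of A1 to PS means the radius DP is perpendicular to PS, with radius 6.4, so the center D sits 6.4 in from both sides at D = (56.10, 36.20). Then |VD| = |D − V| = 66.77.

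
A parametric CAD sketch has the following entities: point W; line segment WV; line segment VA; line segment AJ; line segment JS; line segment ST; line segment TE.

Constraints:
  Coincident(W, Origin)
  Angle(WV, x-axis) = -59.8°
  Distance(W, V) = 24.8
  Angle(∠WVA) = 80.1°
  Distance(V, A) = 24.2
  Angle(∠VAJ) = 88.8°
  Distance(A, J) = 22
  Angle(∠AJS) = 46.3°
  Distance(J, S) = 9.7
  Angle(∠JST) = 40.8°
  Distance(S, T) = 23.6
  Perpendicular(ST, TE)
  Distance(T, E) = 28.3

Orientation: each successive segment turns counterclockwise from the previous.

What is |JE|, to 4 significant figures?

27.32

∠JST = 40.8° gives ST at 44.20° from the x-axis; with |ST| = 23.6, T = (32.54, 17.47). ST is perpendicular to TE, so TE runs at 134.2°; with |TE| = 28.3, E = (12.81, 37.76). Then |JE| = |E − J| = 27.32.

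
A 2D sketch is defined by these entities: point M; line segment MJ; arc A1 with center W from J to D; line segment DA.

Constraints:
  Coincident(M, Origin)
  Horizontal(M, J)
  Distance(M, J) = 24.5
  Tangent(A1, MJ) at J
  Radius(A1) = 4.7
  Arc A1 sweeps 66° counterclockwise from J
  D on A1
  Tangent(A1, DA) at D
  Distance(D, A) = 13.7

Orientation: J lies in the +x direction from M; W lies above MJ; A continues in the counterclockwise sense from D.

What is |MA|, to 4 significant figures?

37.62

M is at the origin; MJ is horizontal with |MJ| = 24.5 and J on the +x side, so J = (24.50, 0.000). Since A1 is tangent to MJ there, WJ ⟂ MJ, so W = J + (0, 4.7) = (24.50, 4.700). On A1, J sits at bearing -90° from W; a 66° counterclockwise sweep puts D at bearing -24°, so D = W + 4.7·(cos -24°, sin -24°) = (28.79, 2.788). A1 meets DA tangentially, so WD is at right angles to DA, so DA runs along (−sin -24°, cos -24°); with |DA| = 13.7, A = (34.37, 15.30). Then |MA| = |A − M| = 37.62.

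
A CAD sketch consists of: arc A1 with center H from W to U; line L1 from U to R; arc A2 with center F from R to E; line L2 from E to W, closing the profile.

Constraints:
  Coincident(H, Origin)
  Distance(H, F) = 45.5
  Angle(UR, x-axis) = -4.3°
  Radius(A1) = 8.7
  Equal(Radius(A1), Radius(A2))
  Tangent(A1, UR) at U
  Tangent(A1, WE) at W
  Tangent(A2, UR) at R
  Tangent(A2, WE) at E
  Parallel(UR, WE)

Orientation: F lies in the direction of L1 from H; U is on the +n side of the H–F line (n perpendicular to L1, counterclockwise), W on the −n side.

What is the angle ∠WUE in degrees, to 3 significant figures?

69.1°

Tangency of A1 to both parallel lines with radius 8.7 puts U and W at H ± 8.7·n: U = (0.652, 8.68), W = (-0.652, -8.68). Equal radii place R and E the same way about F: R = F + 8.7·n = (46.0, 5.26), E = F − 8.7·n = (44.7, -12.1). Then cos ∠WUE = UW·UE / (|UW||UE|), giving 69.1°.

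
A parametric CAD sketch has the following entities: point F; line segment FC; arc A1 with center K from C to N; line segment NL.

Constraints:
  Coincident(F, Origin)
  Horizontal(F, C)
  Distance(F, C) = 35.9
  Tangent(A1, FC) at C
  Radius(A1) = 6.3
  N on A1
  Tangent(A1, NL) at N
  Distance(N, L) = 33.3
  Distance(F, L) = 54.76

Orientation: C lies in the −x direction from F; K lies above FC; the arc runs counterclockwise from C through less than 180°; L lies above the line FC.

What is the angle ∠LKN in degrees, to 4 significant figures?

79.29°

Checks: |KN| = 6.300 ✓; ∠(KN, NL) = 90.00° ✓; |NL| = 33.30 ✓; |FL| = 54.76 ✓.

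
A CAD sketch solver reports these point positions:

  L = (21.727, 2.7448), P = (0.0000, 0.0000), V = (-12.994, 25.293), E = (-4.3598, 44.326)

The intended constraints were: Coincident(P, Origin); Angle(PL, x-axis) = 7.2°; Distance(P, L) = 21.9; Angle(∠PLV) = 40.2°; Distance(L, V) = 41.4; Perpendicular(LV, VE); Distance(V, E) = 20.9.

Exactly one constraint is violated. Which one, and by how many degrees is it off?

Perpendicular(LV, VE) — off by 8.60°.

P = (0.00, 0.00) ✓; PL at 7.200° ✓; |PL| = 21.90 ✓; ∠PLV = 40.20° ✓; |LV| = 41.40 ✓; ∠(LV, VE) = 81.40° ✗; |VE| = 20.90 ✓.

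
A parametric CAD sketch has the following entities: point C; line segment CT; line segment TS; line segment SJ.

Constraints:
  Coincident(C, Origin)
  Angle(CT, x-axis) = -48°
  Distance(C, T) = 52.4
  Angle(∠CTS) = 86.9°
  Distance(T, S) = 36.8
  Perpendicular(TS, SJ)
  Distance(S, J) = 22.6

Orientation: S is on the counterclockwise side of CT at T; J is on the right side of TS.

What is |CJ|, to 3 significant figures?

82.3

∠CTS = 86.9°, so TS runs at -48.0° + (180° − 86.9°) = 45.1° from the x-axis; with |TS| = 36.8, S = T + 36.8·(cos 45.1°, sin 45.1°) = (61.0, -12.9). TS ⟂ SJ; with |SJ| = 22.6 on the right of TS, J = S + 22.6·(0.708, -0.706) = (77.0, -28.8). Then |CJ| = |J − C| = 82.3.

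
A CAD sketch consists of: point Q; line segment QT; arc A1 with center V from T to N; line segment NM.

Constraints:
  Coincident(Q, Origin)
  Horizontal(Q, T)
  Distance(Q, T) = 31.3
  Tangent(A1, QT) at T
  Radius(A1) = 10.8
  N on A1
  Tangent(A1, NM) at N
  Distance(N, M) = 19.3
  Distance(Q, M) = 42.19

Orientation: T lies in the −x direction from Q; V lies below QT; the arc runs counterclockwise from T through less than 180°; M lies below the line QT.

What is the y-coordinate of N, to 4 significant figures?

-17.83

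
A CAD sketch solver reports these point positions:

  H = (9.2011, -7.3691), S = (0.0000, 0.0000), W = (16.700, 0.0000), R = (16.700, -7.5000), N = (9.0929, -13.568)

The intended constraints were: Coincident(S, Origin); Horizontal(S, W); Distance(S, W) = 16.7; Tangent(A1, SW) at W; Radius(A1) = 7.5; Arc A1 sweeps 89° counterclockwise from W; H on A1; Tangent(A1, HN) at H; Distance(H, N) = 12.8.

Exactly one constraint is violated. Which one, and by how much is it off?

Distance(H, N) = 12.8 — off by 6.60.

S = (0.00, 0.00) ✓; S.y = 0.00, W.y = 0.00 ✓; |SW| = 16.70 ✓; ∠(RW, WS) = 90.00° ✓; |RW| = 7.500 ✓; bearing(R→H) − bearing(R→W) = 89.00° ✓; |RH| = 7.500 ✓; ∠(RH, HN) = 90.00° ✓; |HN| = 6.200 ✗.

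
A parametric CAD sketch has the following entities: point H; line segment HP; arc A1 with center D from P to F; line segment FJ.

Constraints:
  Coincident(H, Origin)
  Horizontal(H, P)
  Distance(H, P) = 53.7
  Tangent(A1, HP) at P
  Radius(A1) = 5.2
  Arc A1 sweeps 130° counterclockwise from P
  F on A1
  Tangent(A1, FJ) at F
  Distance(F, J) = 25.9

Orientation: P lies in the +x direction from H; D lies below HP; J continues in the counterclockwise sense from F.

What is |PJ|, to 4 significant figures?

31.08

H is at the origin; H and P share the same y with |HP| = 53.7 and P on the +x side, so P = (53.70, 0.000). Tangency of A1 to HP means the radius DP is perpendicular to HP, so D = P + (0, -5.2) = (53.70, -5.200). On A1, P sits at bearing 90° from D; a 130° counterclockwise sweep puts F at bearing 220°, so F = D + 5.2·(cos 220°, sin 220°) = (49.72, -8.542). The tangent condition forces DF to be normal to FJ, so FJ runs along (−sin 220°, cos 220°); with |FJ| = 25.9, J = (66.36, -28.38). Then |PJ| = |J − P| = 31.08.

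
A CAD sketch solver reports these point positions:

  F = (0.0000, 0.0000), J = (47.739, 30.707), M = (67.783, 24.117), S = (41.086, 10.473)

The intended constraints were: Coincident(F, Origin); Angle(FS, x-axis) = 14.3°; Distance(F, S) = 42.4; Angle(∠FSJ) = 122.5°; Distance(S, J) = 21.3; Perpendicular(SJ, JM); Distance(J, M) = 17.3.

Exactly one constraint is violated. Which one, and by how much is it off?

Distance(J, M) = 17.3 — off by 3.80.

F = (0.00, 0.00) ✓; FS at 14.30° ✓; |FS| = 42.40 ✓; ∠FSJ = 122.5° ✓; |SJ| = 21.30 ✓; ∠(SJ, JM) = 90.00° ✓; |JM| = 21.10 ✗.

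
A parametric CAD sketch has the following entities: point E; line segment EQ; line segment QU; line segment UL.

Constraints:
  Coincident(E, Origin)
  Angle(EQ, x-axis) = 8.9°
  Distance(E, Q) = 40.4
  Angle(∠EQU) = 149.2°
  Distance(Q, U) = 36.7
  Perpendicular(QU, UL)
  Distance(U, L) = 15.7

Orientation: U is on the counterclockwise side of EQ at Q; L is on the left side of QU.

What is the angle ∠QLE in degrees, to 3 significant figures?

27.2°

∠EQU = 149.2°, so QU runs at 8.9° + (180° − 149.2°) = 39.7° from the x-axis; with |QU| = 36.7, U = Q + 36.7·(cos 39.7°, sin 39.7°) = (68.2, 29.7). QU is perpendicular to UL; with |UL| = 15.7 on the left of QU, L = U + 15.7·(-0.639, 0.769) = (58.1, 41.8). Then cos ∠QLE = LQ·LE / (|LQ||LE|), giving 27.2°.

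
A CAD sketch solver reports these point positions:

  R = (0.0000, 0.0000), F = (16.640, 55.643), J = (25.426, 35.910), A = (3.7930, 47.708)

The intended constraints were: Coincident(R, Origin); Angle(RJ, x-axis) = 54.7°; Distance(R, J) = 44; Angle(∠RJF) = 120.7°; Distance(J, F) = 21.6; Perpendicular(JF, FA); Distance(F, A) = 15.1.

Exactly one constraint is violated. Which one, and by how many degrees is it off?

Perpendicular(JF, FA) — off by 7.70°.

R = (0.00, 0.00) ✓; RJ at 54.70° ✓; |RJ| = 44.00 ✓; ∠RJF = 120.7° ✓; |JF| = 21.60 ✓; ∠(JF, FA) = 97.70° ✗; |FA| = 15.10 ✓.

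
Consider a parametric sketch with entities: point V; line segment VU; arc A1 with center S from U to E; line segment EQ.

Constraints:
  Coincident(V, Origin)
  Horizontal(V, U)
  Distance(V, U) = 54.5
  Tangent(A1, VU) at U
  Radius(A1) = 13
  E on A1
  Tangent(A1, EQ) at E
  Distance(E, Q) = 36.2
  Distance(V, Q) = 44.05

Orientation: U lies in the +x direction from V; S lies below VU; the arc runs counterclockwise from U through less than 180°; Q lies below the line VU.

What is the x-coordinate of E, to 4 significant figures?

43.49

Checks: |SE| = 13.00 ✓; ∠(SE, EQ) = 90.00° ✓; |EQ| = 36.20 ✓; |VQ| = 44.05 ✓.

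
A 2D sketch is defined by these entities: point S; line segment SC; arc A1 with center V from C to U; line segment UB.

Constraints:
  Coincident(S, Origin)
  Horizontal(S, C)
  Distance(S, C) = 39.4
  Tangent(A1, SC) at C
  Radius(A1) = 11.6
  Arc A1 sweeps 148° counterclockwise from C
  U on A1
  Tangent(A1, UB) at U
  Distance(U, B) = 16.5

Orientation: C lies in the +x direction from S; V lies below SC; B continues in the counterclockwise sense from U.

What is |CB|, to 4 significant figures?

31.18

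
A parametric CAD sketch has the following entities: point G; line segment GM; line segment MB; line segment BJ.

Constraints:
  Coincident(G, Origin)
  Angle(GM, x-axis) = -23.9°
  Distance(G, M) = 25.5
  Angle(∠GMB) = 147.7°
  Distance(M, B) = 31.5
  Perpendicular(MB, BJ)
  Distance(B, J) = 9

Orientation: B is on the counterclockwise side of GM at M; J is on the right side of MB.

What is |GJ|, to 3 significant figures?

57.7

∠GMB = 147.7°, so MB runs at -23.9° + (180° − 147.7°) = 8.40° from the x-axis; with |MB| = 31.5, B = M + 31.5·(cos 8.40°, sin 8.40°) = (54.5, -5.73). MB ⟂ BJ; with |BJ| = 9.0 on the right of MB, J = B + 9.0·(0.146, -0.989) = (55.8, -14.6). Then |GJ| = |J − G| = 57.7.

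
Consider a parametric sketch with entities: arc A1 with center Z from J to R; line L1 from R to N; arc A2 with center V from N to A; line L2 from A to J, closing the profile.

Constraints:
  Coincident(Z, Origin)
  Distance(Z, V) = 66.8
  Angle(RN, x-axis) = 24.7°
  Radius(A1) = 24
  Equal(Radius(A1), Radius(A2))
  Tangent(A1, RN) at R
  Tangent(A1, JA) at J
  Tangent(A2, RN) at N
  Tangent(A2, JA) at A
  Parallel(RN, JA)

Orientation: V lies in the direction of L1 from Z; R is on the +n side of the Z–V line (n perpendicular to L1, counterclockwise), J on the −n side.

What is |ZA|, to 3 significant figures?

71.0

The slot axis is L1's direction at 24.7°, so u = (cos 24.7°, sin 24.7°) = (0.909, 0.418) and n = (−sin 24.7°, cos 24.7°) = (-0.418, 0.909). Z is at the origin and V lies 66.8 along u from Z, so V = 66.8·u = (60.7, 27.9). Tangency of A1 to both parallel lines with radius 24.0 puts R and J at Z ± 24.0·n: R = (-10.0, 21.8), J = (10.0, -21.8). Equal radii place N and A the same way about V: N = V + 24.0·n = (50.7, 49.7), A = V − 24.0·n = (70.7, 6.11). Then |ZA| = |A − Z| = 71.0.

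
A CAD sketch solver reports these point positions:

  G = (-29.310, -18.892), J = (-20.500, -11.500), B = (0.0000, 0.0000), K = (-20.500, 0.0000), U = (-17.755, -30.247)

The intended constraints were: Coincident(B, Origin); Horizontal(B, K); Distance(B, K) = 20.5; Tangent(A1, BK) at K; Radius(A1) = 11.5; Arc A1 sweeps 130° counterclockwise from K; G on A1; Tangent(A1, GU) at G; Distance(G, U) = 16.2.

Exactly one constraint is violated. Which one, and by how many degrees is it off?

Tangent(A1, GU) at G — off by 5.50°.

B = (0.00, 0.00) ✓; B.y = 0.00, K.y = 0.00 ✓; |BK| = 20.50 ✓; ∠(JK, KB) = 90.00° ✓; |JK| = 11.50 ✓; bearing(J→G) − bearing(J→K) = 130.0° ✓; |JG| = 11.50 ✓; ∠(JG, GU) = 84.50° ✗; |GU| = 16.20 ✓.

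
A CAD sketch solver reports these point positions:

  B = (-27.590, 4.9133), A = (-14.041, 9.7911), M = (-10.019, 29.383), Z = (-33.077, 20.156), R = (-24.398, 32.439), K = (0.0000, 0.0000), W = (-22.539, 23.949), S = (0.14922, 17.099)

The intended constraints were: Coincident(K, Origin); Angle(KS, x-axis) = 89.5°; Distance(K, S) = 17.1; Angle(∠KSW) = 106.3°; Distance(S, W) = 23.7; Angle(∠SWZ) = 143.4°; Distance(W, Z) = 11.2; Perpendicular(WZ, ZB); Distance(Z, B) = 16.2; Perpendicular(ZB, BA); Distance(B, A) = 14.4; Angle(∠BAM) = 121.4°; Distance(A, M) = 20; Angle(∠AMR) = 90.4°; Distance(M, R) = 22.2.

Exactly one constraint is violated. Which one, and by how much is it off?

Distance(M, R) = 22.2 — off by 7.50.

K = (0.00, 0.00) ✓; KS at 89.50° ✓; |KS| = 17.10 ✓; ∠KSW = 106.3° ✓; |SW| = 23.70 ✓; ∠SWZ = 143.4° ✓; |WZ| = 11.20 ✓; ∠(WZ, ZB) = 90.00° ✓; |ZB| = 16.20 ✓; ∠(ZB, BA) = 90.00° ✓; |BA| = 14.40 ✓; ∠BAM = 121.4° ✓; |AM| = 20.00 ✓; ∠AMR = 90.40° ✓; |MR| = 14.70 ✗.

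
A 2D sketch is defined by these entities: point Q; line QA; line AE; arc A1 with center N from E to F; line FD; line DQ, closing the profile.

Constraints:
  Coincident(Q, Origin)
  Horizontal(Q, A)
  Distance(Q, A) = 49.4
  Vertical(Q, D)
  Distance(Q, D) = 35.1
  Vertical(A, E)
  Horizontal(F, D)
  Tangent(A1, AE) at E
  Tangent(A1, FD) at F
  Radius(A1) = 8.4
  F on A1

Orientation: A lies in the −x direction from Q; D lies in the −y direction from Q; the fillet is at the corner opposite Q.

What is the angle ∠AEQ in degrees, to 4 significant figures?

61.61°

The virtual corner opposite Q is at (-49.40, -35.10). Since A1 is tangent to AE there, NE ⟂ AE and the tangent condition forces NF to be normal to FD, with radius 8.4, so the center N sits 8.4 in from both sides at N = (-41.00, -26.70). That places the tangent points at E = (-49.40, -26.70) on AE and F = (-41.00, -35.10) on FD. Then cos ∠AEQ = EA·EQ / (|EA||EQ|), giving 61.61°.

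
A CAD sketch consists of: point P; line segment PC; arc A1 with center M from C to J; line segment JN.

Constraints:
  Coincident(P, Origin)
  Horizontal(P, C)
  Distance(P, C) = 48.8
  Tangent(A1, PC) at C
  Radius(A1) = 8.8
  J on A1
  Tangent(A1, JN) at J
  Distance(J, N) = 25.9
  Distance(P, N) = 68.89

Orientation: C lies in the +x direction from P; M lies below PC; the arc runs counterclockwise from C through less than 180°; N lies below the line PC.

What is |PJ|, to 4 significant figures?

44.89

Checks: |MJ| = 8.800 ✓; ∠(MJ, JN) = 90.00° ✓; |JN| = 25.90 ✓; |PN| = 68.89 ✓.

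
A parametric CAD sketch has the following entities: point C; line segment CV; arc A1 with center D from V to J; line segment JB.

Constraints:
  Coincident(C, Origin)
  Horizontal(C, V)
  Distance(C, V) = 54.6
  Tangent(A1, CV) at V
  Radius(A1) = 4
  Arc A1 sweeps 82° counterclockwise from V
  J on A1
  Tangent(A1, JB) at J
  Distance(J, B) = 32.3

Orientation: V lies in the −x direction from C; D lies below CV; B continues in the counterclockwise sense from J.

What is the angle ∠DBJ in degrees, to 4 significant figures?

7.060°

On A1, V sits at bearing 90° from D; an 82° counterclockwise sweep puts J at bearing 172°, so J = D + 4.0·(cos 172°, sin 172°) = (-58.56, -3.443). Tangency of A1 to JB means the radius DJ is perpendicular to JB, so JB runs along (−sin 172°, cos 172°); with |JB| = 32.3, B = (-63.06, -35.43). Then cos ∠DBJ = BD·BJ / (|BD||BJ|), giving 7.060°.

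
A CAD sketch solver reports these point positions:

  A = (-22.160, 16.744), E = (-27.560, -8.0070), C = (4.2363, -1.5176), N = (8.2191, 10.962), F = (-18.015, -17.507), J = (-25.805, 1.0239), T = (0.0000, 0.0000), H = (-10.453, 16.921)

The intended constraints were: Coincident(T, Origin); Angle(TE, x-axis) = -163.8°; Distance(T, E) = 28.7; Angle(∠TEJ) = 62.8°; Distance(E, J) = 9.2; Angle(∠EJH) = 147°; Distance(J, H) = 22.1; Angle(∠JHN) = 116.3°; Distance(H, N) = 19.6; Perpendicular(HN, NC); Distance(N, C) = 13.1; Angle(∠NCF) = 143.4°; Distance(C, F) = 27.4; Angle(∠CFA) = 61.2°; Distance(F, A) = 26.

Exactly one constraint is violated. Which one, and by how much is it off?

Distance(F, A) = 26 — off by 8.50.

T = (0.00, 0.00) ✓; TE at -163.8° ✓; |TE| = 28.70 ✓; ∠TEJ = 62.80° ✓; |EJ| = 9.200 ✓; ∠EJH = 147.0° ✓; |JH| = 22.10 ✓; ∠JHN = 116.3° ✓; |HN| = 19.60 ✓; ∠(HN, NC) = 90.00° ✓; |NC| = 13.10 ✓; ∠NCF = 143.4° ✓; |CF| = 27.40 ✓; ∠CFA = 61.20° ✓; |FA| = 34.50 ✗.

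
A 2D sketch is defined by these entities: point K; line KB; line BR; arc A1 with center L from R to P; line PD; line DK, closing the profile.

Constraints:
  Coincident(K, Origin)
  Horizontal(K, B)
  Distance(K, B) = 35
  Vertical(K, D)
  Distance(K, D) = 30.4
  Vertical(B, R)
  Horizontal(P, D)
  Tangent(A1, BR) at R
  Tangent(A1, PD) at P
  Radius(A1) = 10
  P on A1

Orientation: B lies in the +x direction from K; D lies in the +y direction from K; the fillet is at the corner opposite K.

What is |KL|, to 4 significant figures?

32.27

K is at the origin; K and B share the same y with |KB| = 35.0 and B on the +x side, so B = (35.00, 0.000). K and D share the same x with |KD| = 30.4 and D on the +y side, so D = (0.000, 30.40). The virtual corner opposite K is at (35.00, 30.40). The tangent condition forces LR to be normal to BR and tangency of A1 to PD means the radius LP is perpendicular to PD, with radius 10.0, so the center L sits 10.0 in from both sides at L = (25.00, 20.40). Then |KL| = |L − K| = 32.27.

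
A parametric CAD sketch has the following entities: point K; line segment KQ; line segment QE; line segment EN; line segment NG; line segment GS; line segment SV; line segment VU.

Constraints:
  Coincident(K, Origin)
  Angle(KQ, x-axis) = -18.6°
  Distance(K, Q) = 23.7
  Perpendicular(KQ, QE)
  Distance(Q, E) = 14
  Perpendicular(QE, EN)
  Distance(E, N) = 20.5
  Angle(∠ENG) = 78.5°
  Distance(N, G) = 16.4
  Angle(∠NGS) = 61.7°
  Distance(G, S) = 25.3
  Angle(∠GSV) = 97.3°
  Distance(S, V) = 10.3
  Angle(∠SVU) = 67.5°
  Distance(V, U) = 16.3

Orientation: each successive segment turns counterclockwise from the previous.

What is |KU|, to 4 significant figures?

14.53

∠GSV = 97.3° gives SV at 103.9° from the x-axis; with |SV| = 10.3, V = (26.58, 15.12). ∠SVU = 67.5° gives VU at -143.6° from the x-axis; with |VU| = 16.3, U = (13.46, 5.449). Then |KU| = |U − K| = 14.53.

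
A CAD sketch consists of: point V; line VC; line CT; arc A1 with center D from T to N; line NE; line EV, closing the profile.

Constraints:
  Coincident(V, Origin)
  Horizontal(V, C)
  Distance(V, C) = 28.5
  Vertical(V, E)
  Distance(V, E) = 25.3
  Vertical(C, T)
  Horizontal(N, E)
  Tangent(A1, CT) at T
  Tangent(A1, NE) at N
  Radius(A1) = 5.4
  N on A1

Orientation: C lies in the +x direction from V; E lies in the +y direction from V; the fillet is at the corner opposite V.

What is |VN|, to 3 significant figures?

34.3

V is at the origin; V and C share the same y with |VC| = 28.5 and C on the +x side, so C = (28.5, 0.00). VE is vertical with |VE| = 25.3 and E on the +y side, so E = (0.00, 25.3). The virtual corner opposite V is at (28.5, 25.3). Since A1 is tangent to CT there, DT ⟂ CT and since A1 is tangent to NE there, DN ⟂ NE, with radius 5.4, so the center D sits 5.4 in from both sides at D = (23.1, 19.9). That places the tangent points at T = (28.5, 19.9) on CT and N = (23.1, 25.3) on NE. Then |VN| = |N − V| = 34.3.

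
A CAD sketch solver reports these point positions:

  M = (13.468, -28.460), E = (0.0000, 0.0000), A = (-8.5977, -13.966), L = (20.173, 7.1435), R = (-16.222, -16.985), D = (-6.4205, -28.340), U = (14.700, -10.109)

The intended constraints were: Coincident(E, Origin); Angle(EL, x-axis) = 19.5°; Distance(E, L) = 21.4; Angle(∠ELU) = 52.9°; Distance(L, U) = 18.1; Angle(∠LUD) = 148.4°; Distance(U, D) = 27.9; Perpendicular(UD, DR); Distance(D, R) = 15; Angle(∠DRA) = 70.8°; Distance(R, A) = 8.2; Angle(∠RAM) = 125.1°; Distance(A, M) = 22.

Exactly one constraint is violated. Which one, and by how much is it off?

Distance(A, M) = 22 — off by 4.40.

E = (0.00, 0.00) ✓; EL at 19.50° ✓; |EL| = 21.40 ✓; ∠ELU = 52.90° ✓; |LU| = 18.10 ✓; ∠LUD = 148.4° ✓; |UD| = 27.90 ✓; ∠(UD, DR) = 90.00° ✓; |DR| = 15.00 ✓; ∠DRA = 70.80° ✓; |RA| = 8.200 ✓; ∠RAM = 125.1° ✓; |AM| = 26.40 ✗.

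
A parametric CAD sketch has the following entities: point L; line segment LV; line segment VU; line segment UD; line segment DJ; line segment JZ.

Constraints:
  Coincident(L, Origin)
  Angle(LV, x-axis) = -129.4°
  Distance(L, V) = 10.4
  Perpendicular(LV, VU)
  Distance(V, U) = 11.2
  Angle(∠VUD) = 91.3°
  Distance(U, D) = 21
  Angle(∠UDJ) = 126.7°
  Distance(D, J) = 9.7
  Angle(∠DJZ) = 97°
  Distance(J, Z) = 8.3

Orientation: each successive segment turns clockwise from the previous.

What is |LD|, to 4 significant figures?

15.77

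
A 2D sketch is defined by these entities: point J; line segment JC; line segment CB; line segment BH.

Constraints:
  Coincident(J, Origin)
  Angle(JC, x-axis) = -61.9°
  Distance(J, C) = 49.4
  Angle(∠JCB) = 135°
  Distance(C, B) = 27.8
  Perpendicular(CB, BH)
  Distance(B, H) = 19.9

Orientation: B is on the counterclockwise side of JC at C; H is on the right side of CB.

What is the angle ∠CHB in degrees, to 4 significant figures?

54.40°

J is at the origin; JC runs at -61.9° with length 49.4, so C = 49.4·(cos -61.9°, sin -61.9°) = (23.27, -43.58). ∠JCB = 135.0°, so CB runs at -61.9° + (180° − 135.0°) = -16.90° from the x-axis; with |CB| = 27.8, B = C + 27.8·(cos -16.90°, sin -16.90°) = (49.87, -51.66). The perpendicularity gives BH at right angles to CB; with |BH| = 19.9 on the right of CB, H = B + 19.9·(-0.2907, -0.9568) = (44.08, -70.70). Then cos ∠CHB = HC·HB / (|HC||HB|), giving 54.40°.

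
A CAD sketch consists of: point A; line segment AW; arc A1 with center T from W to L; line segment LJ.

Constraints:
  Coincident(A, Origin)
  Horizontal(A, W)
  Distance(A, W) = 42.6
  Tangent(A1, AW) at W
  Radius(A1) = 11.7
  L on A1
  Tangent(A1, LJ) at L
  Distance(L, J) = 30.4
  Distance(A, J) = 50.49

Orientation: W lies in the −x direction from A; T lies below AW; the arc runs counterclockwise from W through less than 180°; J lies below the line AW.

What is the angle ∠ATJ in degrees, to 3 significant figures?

80.7°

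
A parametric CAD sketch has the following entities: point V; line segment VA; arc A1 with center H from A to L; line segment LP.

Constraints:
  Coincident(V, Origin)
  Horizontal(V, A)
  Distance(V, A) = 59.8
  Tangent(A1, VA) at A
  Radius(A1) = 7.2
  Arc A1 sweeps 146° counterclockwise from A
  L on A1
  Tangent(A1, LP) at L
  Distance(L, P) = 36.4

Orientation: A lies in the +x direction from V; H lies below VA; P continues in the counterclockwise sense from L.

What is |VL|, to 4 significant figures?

57.31

Since A1 is tangent to VA there, HA ⟂ VA, so H = A + (0, -7.2) = (59.80, -7.200). On A1, A sits at bearing 90° from H; a 146° counterclockwise sweep puts L at bearing 236°, so L = H + 7.2·(cos 236°, sin 236°) = (55.77, -13.17). Then |VL| = |L − V| = 57.31.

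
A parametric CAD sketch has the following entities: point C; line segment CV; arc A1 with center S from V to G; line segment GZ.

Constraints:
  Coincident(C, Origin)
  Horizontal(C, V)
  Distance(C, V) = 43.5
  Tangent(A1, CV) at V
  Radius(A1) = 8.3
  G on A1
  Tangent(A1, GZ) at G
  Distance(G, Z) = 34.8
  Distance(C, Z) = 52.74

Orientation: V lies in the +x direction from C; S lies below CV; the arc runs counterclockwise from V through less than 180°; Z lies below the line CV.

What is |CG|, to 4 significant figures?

36.02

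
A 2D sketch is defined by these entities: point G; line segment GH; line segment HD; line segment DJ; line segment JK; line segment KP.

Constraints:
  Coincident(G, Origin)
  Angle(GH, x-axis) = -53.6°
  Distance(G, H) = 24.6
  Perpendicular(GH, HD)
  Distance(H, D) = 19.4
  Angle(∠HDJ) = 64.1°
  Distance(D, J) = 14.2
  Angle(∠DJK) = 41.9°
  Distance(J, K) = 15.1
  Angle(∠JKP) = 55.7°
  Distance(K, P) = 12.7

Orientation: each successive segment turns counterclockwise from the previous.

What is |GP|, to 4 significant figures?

30.73

G is at the origin; GH runs at -53.6° with length 24.6, so H = (14.60, -19.80). GH is perpendicular to HD, so HD runs at 36.40°; with |HD| = 19.4, D = (30.21, -8.288). ∠HDJ = 64.1° gives DJ at 152.3° from the x-axis; with |DJ| = 14.2, J = (17.64, -1.687). ∠DJK = 41.9° gives JK at -69.60° from the x-axis; with |JK| = 15.1, K = (22.90, -15.84). ∠JKP = 55.7° gives KP at 54.70° from the x-axis; with |KP| = 12.7, P = (30.24, -5.475). Then |GP| = |P − G| = 30.73.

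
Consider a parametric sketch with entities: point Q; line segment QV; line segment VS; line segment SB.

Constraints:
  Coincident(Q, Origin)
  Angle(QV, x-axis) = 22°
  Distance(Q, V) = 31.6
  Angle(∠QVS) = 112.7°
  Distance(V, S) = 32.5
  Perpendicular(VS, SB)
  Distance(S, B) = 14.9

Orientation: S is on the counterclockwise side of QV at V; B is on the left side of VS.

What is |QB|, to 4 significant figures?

46.91

∠QVS = 112.7°, so VS runs at 22.0° + (180° − 112.7°) = 89.30° from the x-axis; with |VS| = 32.5, S = V + 32.5·(cos 89.30°, sin 89.30°) = (29.70, 44.34). VS is perpendicular to SB; with |SB| = 14.9 on the left of VS, B = S + 14.9·(-0.9999, 0.01222) = (14.80, 44.52). Then |QB| = |B − Q| = 46.91.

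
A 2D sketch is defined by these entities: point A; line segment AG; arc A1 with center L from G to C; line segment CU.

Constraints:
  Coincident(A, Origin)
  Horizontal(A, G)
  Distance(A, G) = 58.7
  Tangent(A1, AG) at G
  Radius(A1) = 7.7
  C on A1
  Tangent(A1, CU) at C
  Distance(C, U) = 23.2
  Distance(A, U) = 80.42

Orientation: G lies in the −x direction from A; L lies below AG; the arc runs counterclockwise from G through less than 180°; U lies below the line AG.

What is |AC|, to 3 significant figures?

65.6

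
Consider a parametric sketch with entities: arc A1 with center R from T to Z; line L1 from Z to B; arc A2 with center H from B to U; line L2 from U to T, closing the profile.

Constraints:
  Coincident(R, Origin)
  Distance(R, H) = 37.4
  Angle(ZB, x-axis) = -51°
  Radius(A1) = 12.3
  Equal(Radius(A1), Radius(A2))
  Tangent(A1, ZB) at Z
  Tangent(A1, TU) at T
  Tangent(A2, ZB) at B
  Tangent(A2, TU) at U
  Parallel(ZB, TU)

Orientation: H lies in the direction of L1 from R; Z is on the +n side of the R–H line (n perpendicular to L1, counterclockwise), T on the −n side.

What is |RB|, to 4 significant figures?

39.37

The slot axis is L1's direction at -51.0°, so u = (cos -51.0°, sin -51.0°) = (0.6293, -0.7771) and n = (−sin -51.0°, cos -51.0°) = (0.7771, 0.6293). R is at the origin and H lies 37.4 along u from R, so H = 37.4·u = (23.54, -29.07). Tangency of A1 to both parallel lines with radius 12.3 puts Z and T at R ± 12.3·n: Z = (9.559, 7.741), T = (-9.559, -7.741). Equal radii place B and U the same way about H: B = H + 12.3·n = (33.10, -21.32), U = H − 12.3·n = (13.98, -36.81). Then |RB| = |B − R| = 39.37.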